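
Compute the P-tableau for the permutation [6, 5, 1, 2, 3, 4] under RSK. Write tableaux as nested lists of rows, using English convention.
P = [[1, 2, 3, 4], [5], [6]]

Insert 6: appended to row 1. P = [[6]].
Insert 5: 5 bumps 6 from row 1; 6 starts row 2. P = [[5], [6]].
Insert 1: 1 bumps 5 from row 1; 5 bumps 6 from row 2; 6 starts row 3. P = [[1], [5], [6]].
Insert 2: appended to row 1. P = [[1, 2], [5], [6]].
Insert 3: appended to row 1. P = [[1, 2, 3], [5], [6]].
Insert 4: appended to row 1. P = [[1, 2, 3, 4], [5], [6]].

So P = [[1, 2, 3, 4], [5], [6]].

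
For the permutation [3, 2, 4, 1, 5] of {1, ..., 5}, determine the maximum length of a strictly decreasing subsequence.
3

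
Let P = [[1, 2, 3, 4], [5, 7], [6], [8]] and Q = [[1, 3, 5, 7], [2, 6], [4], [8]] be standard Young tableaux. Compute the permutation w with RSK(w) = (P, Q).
Reverse the RSK construction: for i from n down to 1, find the cell of Q containing i, remove the entry at that cell from P, and reverse-bump it up through P; the value ejected from row 1 is w(i).

Step i=8: Q has 8 at row 4, column 1; remove 8 from row 4 of P and reverse-bump: 8 enters row 3 and ejects 6; 6 enters row 2 and ejects 5; 5 enters row 1 and ejects 4. So w(8) = 4. P is now [[1, 2, 3, 5], [6, 7], [8]].
Step i=7: Q has 7 at row 1, column 4; remove that cell from P, ejecting 5. So w(7) = 5. P is now [[1, 2, 3], [6, 7], [8]].
Step i=6: Q has 6 at row 2, column 2; remove 7 from row 2 of P and reverse-bump: 7 enters row 1 and ejects 3. So w(6) = 3. P is now [[1, 2, 7], [6], [8]].
Step i=5: Q has 5 at row 1, column 3; remove that cell from P, ejecting 7. So w(5) = 7. P is now [[1, 2], [6], [8]].
Step i=4: Q has 4 at row 3, column 1; remove 8 from row 3 of P and reverse-bump: 8 enters row 2 and ejects 6; 6 enters row 1 and ejects 2. So w(4) = 2. P is now [[1, 6], [8]].
Step i=3: Q has 3 at row 1, column 2; remove that cell from P, ejecting 6. So w(3) = 6. P is now [[1], [8]].
Step i=2: Q has 2 at row 2, column 1; remove 8 from row 2 of P and reverse-bump: 8 enters row 1 and ejects 1. So w(2) = 1. P is now [[8]].
Step i=1: Q has 1 at row 1, column 1; remove that cell from P, ejecting 8. So w(1) = 8. P is now [].

So w = 8 1 6 2 7 3 5 4.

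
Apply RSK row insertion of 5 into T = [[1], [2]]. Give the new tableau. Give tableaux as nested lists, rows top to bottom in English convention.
[[1, 5], [2]]

5 is larger than every entry of row 1, so it is appended to row 1. The new tableau is [[1, 5], [2]].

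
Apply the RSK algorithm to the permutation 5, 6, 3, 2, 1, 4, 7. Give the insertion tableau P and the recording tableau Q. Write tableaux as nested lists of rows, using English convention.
P = [[1, 4, 7], [2, 6], [3], [5]], Q = [[1, 2, 7], [3, 6], [4], [5]]

Insert each entry of the permutation into P by Schensted row insertion, recording in Q the position of each new cell.

Insert 5: appended to row 1. P = [[5]], Q = [[1]].
Insert 6: appended to row 1. P = [[5, 6]], Q = [[1, 2]].
Insert 3: 3 bumps 5 from row 1; 5 starts row 2. P = [[3, 6], [5]], Q = [[1, 2], [3]].
Insert 2: 2 bumps 3 from row 1; 3 bumps 5 from row 2; 5 starts row 3. P = [[2, 6], [3], [5]], Q = [[1, 2], [3], [4]].
Insert 1: 1 bumps 2 from row 1; 2 bumps 3 from row 2; 3 bumps 5 from row 3; 5 starts row 4. P = [[1, 6], [2], [3], [5]], Q = [[1, 2], [3], [4], [5]].
Insert 4: 4 bumps 6 from row 1; 6 appends to row 2. P = [[1, 4], [2, 6], [3], [5]], Q = [[1, 2], [3, 6], [4], [5]].
Insert 7: appended to row 1. P = [[1, 4, 7], [2, 6], [3], [5]], Q = [[1, 2, 7], [3, 6], [4], [5]].

So P = [[1, 4, 7], [2, 6], [3], [5]], Q = [[1, 2, 7], [3, 6], [4], [5]].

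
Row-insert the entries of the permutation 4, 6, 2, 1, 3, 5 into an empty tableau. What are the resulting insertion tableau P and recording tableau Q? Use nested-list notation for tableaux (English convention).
Insert each entry of the permutation into P by Schensted row insertion, recording in Q the position of each new cell.

Insert 4: appended to row 1. P = [[4]], Q = [[1]].
Insert 6: appended to row 1. P = [[4, 6]], Q = [[1, 2]].
Insert 2: 2 bumps 4 from row 1; 4 starts row 2. P = [[2, 6], [4]], Q = [[1, 2], [3]].
Insert 1: 1 bumps 2 from row 1; 2 bumps 4 from row 2; 4 starts row 3. P = [[1, 6], [2], [4]], Q = [[1, 2], [3], [4]].
Insert 3: 3 bumps 6 from row 1; 6 appends to row 2. P = [[1, 3], [2, 6], [4]], Q = [[1, 2], [3, 5], [4]].
Insert 5: appended to row 1. P = [[1, 3, 5], [2, 6], [4]], Q = [[1, 2, 6], [3, 5], [4]].

So P = [[1, 3, 5], [2, 6], [4]], Q = [[1, 2, 6], [3, 5], [4]].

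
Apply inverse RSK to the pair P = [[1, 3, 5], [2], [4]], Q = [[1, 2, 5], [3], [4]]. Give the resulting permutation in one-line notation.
2 4 3 1 5

Reverse the RSK construction: for i from n down to 1, find the cell of Q containing i, remove the entry at that cell from P, and reverse-bump it up through P; the value ejected from row 1 is w(i).

Step i=5: Q has 5 at row 1, column 3; remove that cell from P, ejecting 5. So w(5) = 5. P is now [[1, 3], [2], [4]].
Step i=4: Q has 4 at row 3, column 1; remove 4 from row 3 of P and reverse-bump: 4 enters row 2 and ejects 2; 2 enters row 1 and ejects 1. So w(4) = 1. P is now [[2, 3], [4]].
Step i=3: Q has 3 at row 2, column 1; remove 4 from row 2 of P and reverse-bump: 4 enters row 1 and ejects 3. So w(3) = 3. P is now [[2, 4]].
Step i=2: Q has 2 at row 1, column 2; remove that cell from P, ejecting 4. So w(2) = 4. P is now [[2]].
Step i=1: Q has 1 at row 1, column 1; remove that cell from P, ejecting 2. So w(1) = 2. P is now [].

So w = 2 4 3 1 5.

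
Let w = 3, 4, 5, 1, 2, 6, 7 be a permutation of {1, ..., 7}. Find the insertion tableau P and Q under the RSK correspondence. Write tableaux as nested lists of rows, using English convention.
Insert each entry of the permutation into P by Schensted row insertion, recording in Q the position of each new cell.

Insert 3: appended to row 1. P = [[3]].
Insert 4: appended to row 1. P = [[3, 4]].
Insert 5: appended to row 1. P = [[3, 4, 5]].
Insert 1: 1 bumps 3 from row 1; 3 starts row 2. P = [[1, 4, 5], [3]].
Insert 2: 2 bumps 4 from row 1; 4 appends to row 2. P = [[1, 2, 5], [3, 4]].
Insert 6: appended to row 1. P = [[1, 2, 5, 6], [3, 4]].
Insert 7: appended to row 1. P = [[1, 2, 5, 6, 7], [3, 4]].

So P = [[1, 2, 5, 6, 7], [3, 4]], Q = [[1, 2, 3, 6, 7], [4, 5]].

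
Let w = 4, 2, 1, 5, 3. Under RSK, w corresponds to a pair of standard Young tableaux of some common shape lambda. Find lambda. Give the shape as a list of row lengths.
[2, 2, 1]

Row-insert each entry into an empty tableau.

After inserting 4: P = [[4]].
After inserting 2: P = [[2], [4]].
After inserting 1: P = [[1], [2], [4]].
After inserting 5: P = [[1, 5], [2], [4]].
After inserting 3: P = [[1, 3], [2, 5], [4]].

The final insertion tableau P = [[1, 3], [2, 5], [4]] has shape [2, 2, 1].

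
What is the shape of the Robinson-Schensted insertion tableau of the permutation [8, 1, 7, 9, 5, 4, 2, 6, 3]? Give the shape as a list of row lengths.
[3, 2, 2, 1, 1]

Row-insert each entry into an empty tableau.

After inserting 8: P = [[8]].
After inserting 1: P = [[1], [8]].
After inserting 7: P = [[1, 7], [8]].
After inserting 9: P = [[1, 7, 9], [8]].
After inserting 5: P = [[1, 5, 9], [7], [8]].
After inserting 4: P = [[1, 4, 9], [5], [7], [8]].
After inserting 2: P = [[1, 2, 9], [4], [5], [7], [8]].
After inserting 6: P = [[1, 2, 6], [4, 9], [5], [7], [8]].
After inserting 3: P = [[1, 2, 3], [4, 6], [5, 9], [7], [8]].

The final insertion tableau P = [[1, 2, 3], [4, 6], [5, 9], [7], [8]] has shape [3, 2, 2, 1, 1].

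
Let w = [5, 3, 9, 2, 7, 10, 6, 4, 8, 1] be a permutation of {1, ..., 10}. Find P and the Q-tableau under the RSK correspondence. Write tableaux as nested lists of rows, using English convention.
P = [[1, 4, 8], [2, 6, 10], [3, 7], [5], [9]], Q = [[1, 3, 6], [2, 5, 9], [4, 7], [8], [10]]

Insert each entry of the permutation into P by Schensted row insertion, recording in Q the position of each new cell.

Insert 5: appended to row 1. P = [[5]], Q = [[1]].
Insert 3: 3 bumps 5 from row 1; 5 starts row 2. P = [[3], [5]], Q = [[1], [2]].
Insert 9: appended to row 1. P = [[3, 9], [5]], Q = [[1, 3], [2]].
Insert 2: 2 bumps 3 from row 1; 3 bumps 5 from row 2; 5 starts row 3. P = [[2, 9], [3], [5]], Q = [[1, 3], [2], [4]].
Insert 7: 7 bumps 9 from row 1; 9 appends to row 2. P = [[2, 7], [3, 9], [5]], Q = [[1, 3], [2, 5], [4]].
Insert 10: appended to row 1. P = [[2, 7, 10], [3, 9], [5]], Q = [[1, 3, 6], [2, 5], [4]].
Insert 6: 6 bumps 7 from row 1; 7 bumps 9 from row 2; 9 appends to row 3. P = [[2, 6, 10], [3, 7], [5, 9]], Q = [[1, 3, 6], [2, 5], [4, 7]].
Insert 4: 4 bumps 6 from row 1; 6 bumps 7 from row 2; 7 bumps 9 from row 3; 9 starts row 4. P = [[2, 4, 10], [3, 6], [5, 7], [9]], Q = [[1, 3, 6], [2, 5], [4, 7], [8]].
Insert 8: 8 bumps 10 from row 1; 10 appends to row 2. P = [[2, 4, 8], [3, 6, 10], [5, 7], [9]], Q = [[1, 3, 6], [2, 5, 9], [4, 7], [8]].
Insert 1: 1 bumps 2 from row 1; 2 bumps 3 from row 2; 3 bumps 5 from row 3; 5 bumps 9 from row 4; 9 starts row 5. P = [[1, 4, 8], [2, 6, 10], [3, 7], [5], [9]], Q = [[1, 3, 6], [2, 5, 9], [4, 7], [8], [10]].

So P = [[1, 4, 8], [2, 6, 10], [3, 7], [5], [9]], Q = [[1, 3, 6], [2, 5, 9], [4, 7], [8], [10]].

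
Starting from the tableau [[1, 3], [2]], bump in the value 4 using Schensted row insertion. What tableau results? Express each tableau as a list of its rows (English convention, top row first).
[[1, 3, 4], [2]]

4 is larger than every entry of row 1, so it is appended to row 1. The new tableau is [[1, 3, 4], [2]].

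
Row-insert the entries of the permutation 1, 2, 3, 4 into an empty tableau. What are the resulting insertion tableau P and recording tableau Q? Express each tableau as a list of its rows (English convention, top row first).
P = [[1, 2, 3, 4]], Q = [[1, 2, 3, 4]]

Insert each entry of the permutation into P by Schensted row insertion, recording in Q the position of each new cell.

Insert 1: appended to row 1. P = [[1]].
Insert 2: appended to row 1. P = [[1, 2]].
Insert 3: appended to row 1. P = [[1, 2, 3]].
Insert 4: appended to row 1. P = [[1, 2, 3, 4]].

So P = [[1, 2, 3, 4]], Q = [[1, 2, 3, 4]].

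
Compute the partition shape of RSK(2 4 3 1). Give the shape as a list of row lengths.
[2, 1, 1]

Row-insert each entry into an empty tableau.

After inserting 2: P = [[2]].
After inserting 4: P = [[2, 4]].
After inserting 3: P = [[2, 3], [4]].
After inserting 1: P = [[1, 3], [2], [4]].

The final insertion tableau P = [[1, 3], [2], [4]] has shape [2, 1, 1].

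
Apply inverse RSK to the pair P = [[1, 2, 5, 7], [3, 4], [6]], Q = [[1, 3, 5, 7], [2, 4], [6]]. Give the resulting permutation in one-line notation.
3 1 6 4 5 2 7

Reverse the RSK construction: for i from n down to 1, find the cell of Q containing i, remove the entry at that cell from P, and reverse-bump it up through P; the value ejected from row 1 is w(i).

Step i=7: Q has 7 at row 1, column 4; remove that cell from P, ejecting 7. So w(7) = 7. P is now [[1, 2, 5], [3, 4], [6]].
Step i=6: Q has 6 at row 3, column 1; remove 6 from row 3 of P and reverse-bump: 6 enters row 2 and ejects 4; 4 enters row 1 and ejects 2. So w(6) = 2. P is now [[1, 4, 5], [3, 6]].
Step i=5: Q has 5 at row 1, column 3; remove that cell from P, ejecting 5. So w(5) = 5. P is now [[1, 4], [3, 6]].
Step i=4: Q has 4 at row 2, column 2; remove 6 from row 2 of P and reverse-bump: 6 enters row 1 and ejects 4. So w(4) = 4. P is now [[1, 6], [3]].
Step i=3: Q has 3 at row 1, column 2; remove that cell from P, ejecting 6. So w(3) = 6. P is now [[1], [3]].
Step i=2: Q has 2 at row 2, column 1; remove 3 from row 2 of P and reverse-bump: 3 enters row 1 and ejects 1. So w(2) = 1. P is now [[3]].
Step i=1: Q has 1 at row 1, column 1; remove that cell from P, ejecting 3. So w(1) = 3. P is now [].

So w = 3 1 6 4 5 2 7.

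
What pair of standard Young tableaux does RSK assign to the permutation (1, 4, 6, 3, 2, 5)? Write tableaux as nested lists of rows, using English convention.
Insert each entry of the permutation into P by Schensted row insertion, recording in Q the position of each new cell.

Insert 1: appended to row 1. P = [[1]].
Insert 4: appended to row 1. P = [[1, 4]].
Insert 6: appended to row 1. P = [[1, 4, 6]].
Insert 3: 3 bumps 4 from row 1; 4 starts row 2. P = [[1, 3, 6], [4]].
Insert 2: 2 bumps 3 from row 1; 3 bumps 4 from row 2; 4 starts row 3. P = [[1, 2, 6], [3], [4]].
Insert 5: 5 bumps 6 from row 1; 6 appends to row 2. P = [[1, 2, 5], [3, 6], [4]].

So P = [[1, 2, 5], [3, 6], [4]], Q = [[1, 2, 3], [4, 6], [5]].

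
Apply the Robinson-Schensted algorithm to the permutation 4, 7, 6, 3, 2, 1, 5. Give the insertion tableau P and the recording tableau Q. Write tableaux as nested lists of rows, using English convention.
P = [[1, 5], [2, 6], [3], [4], [7]], Q = [[1, 2], [3, 7], [4], [5], [6]]

Insert each entry of the permutation into P by Schensted row insertion, recording in Q the position of each new cell.

Insert 4: appended to row 1. P = [[4]].
Insert 7: appended to row 1. P = [[4, 7]].
Insert 6: 6 bumps 7 from row 1; 7 starts row 2. P = [[4, 6], [7]].
Insert 3: 3 bumps 4 from row 1; 4 bumps 7 from row 2; 7 starts row 3. P = [[3, 6], [4], [7]].
Insert 2: 2 bumps 3 from row 1; 3 bumps 4 from row 2; 4 bumps 7 from row 3; 7 starts row 4. P = [[2, 6], [3], [4], [7]].
Insert 1: 1 bumps 2 from row 1; 2 bumps 3 from row 2; 3 bumps 4 from row 3; 4 bumps 7 from row 4; 7 starts row 5. P = [[1, 6], [2], [3], [4], [7]].
Insert 5: 5 bumps 6 from row 1; 6 appends to row 2. P = [[1, 5], [2, 6], [3], [4], [7]].

So P = [[1, 5], [2, 6], [3], [4], [7]], Q = [[1, 2], [3, 7], [4], [5], [6]].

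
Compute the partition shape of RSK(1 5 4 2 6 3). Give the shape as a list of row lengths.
[3, 2, 1]

RSK row insertion gives P = [[1, 2, 3], [4, 6], [5]], which has shape [3, 2, 1].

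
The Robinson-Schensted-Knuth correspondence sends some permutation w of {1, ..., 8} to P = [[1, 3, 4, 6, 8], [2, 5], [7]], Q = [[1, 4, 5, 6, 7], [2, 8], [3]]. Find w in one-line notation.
Reverse the RSK construction: for i from n down to 1, find the cell of Q containing i, remove the entry at that cell from P, and reverse-bump it up through P; the value ejected from row 1 is w(i).

Step i=8: Q has 8 at row 2, column 2; remove 5 from row 2 of P and reverse-bump: 5 enters row 1 and ejects 4. So w(8) = 4. P is now [[1, 3, 5, 6, 8], [2], [7]].
Step i=7: Q has 7 at row 1, column 5; remove that cell from P, ejecting 8. So w(7) = 8. P is now [[1, 3, 5, 6], [2], [7]].
Step i=6: Q has 6 at row 1, column 4; remove that cell from P, ejecting 6. So w(6) = 6. P is now [[1, 3, 5], [2], [7]].
Step i=5: Q has 5 at row 1, column 3; remove that cell from P, ejecting 5. So w(5) = 5. P is now [[1, 3], [2], [7]].
Step i=4: Q has 4 at row 1, column 2; remove that cell from P, ejecting 3. So w(4) = 3. P is now [[1], [2], [7]].
Step i=3: Q has 3 at row 3, column 1; remove 7 from row 3 of P and reverse-bump: 7 enters row 2 and ejects 2; 2 enters row 1 and ejects 1. So w(3) = 1. P is now [[2], [7]].
Step i=2: Q has 2 at row 2, column 1; remove 7 from row 2 of P and reverse-bump: 7 enters row 1 and ejects 2. So w(2) = 2. P is now [[7]].
Step i=1: Q has 1 at row 1, column 1; remove that cell from P, ejecting 7. So w(1) = 7. P is now [].

So w = 7 2 1 3 5 6 8 4.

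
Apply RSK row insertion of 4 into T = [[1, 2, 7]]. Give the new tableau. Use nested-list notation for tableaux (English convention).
[[1, 2, 4], [7]]

In row 1, 4 replaces 7 (the leftmost entry greater than 4); 7 is bumped to row 2. 7 starts a new row 2. The new tableau is [[1, 2, 4], [7]].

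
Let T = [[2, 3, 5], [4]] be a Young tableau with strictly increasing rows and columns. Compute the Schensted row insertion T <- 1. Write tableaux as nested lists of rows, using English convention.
[[1, 3, 5], [2], [4]]

In row 1, 1 replaces 2 (the leftmost entry greater than 1); 2 is bumped to row 2. In row 2, 2 replaces 4 (the leftmost entry greater than 2); 4 is bumped to row 3. 4 starts a new row 3. The new tableau is [[1, 3, 5], [2], [4]].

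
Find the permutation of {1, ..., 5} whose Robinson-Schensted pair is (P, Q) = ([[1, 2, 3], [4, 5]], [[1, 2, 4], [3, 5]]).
1 4 2 5 3

Reverse RSK: for i = n, n-1, ..., 1, locate i in Q, remove the corresponding corner cell from P, and reverse-bump its entry up through P; the value ejected from row 1 is w(i).

So w = 1 4 2 5 3.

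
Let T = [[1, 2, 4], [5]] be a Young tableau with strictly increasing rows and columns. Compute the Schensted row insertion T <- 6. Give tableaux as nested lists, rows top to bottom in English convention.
[[1, 2, 4, 6], [5]]

6 is larger than every entry of row 1, so it is appended to row 1. The new tableau is [[1, 2, 4, 6], [5]].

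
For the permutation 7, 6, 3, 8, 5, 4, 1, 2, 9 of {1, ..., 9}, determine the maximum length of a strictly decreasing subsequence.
5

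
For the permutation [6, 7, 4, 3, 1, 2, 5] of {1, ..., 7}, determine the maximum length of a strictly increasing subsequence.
3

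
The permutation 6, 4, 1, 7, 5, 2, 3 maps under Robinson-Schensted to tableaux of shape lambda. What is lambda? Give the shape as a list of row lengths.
Row-insert each entry into an empty tableau.

After inserting 6: P = [[6]].
After inserting 4: P = [[4], [6]].
After inserting 1: P = [[1], [4], [6]].
After inserting 7: P = [[1, 7], [4], [6]].
After inserting 5: P = [[1, 5], [4, 7], [6]].
After inserting 2: P = [[1, 2], [4, 5], [6, 7]].
After inserting 3: P = [[1, 2, 3], [4, 5], [6, 7]].

The final insertion tableau P = [[1, 2, 3], [4, 5], [6, 7]] has shape [3, 2, 2].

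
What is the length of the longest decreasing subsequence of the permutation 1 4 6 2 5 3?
3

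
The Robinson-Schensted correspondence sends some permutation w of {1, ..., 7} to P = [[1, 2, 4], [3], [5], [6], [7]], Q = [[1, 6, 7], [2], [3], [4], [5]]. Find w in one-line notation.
7 6 5 3 1 2 4

Reverse the RSK construction: for i from n down to 1, find the cell of Q containing i, remove the entry at that cell from P, and reverse-bump it up through P; the value ejected from row 1 is w(i).

Step i=7: Q has 7 at row 1, column 3; remove that cell from P, ejecting 4. So w(7) = 4. P is now [[1, 2], [3], [5], [6], [7]].
Step i=6: Q has 6 at row 1, column 2; remove that cell from P, ejecting 2. So w(6) = 2. P is now [[1], [3], [5], [6], [7]].
Step i=5: Q has 5 at row 5, column 1; remove 7 from row 5 of P and reverse-bump: 7 enters row 4 and ejects 6; 6 enters row 3 and ejects 5; 5 enters row 2 and ejects 3; 3 enters row 1 and ejects 1. So w(5) = 1. P is now [[3], [5], [6], [7]].
Step i=4: Q has 4 at row 4, column 1; remove 7 from row 4 of P and reverse-bump: 7 enters row 3 and ejects 6; 6 enters row 2 and ejects 5; 5 enters row 1 and ejects 3. So w(4) = 3. P is now [[5], [6], [7]].
Step i=3: Q has 3 at row 3, column 1; remove 7 from row 3 of P and reverse-bump: 7 enters row 2 and ejects 6; 6 enters row 1 and ejects 5. So w(3) = 5. P is now [[6], [7]].
Step i=2: Q has 2 at row 2, column 1; remove 7 from row 2 of P and reverse-bump: 7 enters row 1 and ejects 6. So w(2) = 6. P is now [[7]].
Step i=1: Q has 1 at row 1, column 1; remove that cell from P, ejecting 7. So w(1) = 7. P is now [].

So w = 7 6 5 3 1 2 4.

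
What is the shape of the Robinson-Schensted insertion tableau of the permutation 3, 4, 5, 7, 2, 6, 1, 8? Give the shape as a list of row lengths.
[5, 2, 1]

Row-insert each entry into an empty tableau.

After inserting 3: P = [[3]].
After inserting 4: P = [[3, 4]].
After inserting 5: P = [[3, 4, 5]].
After inserting 7: P = [[3, 4, 5, 7]].
After inserting 2: P = [[2, 4, 5, 7], [3]].
After inserting 6: P = [[2, 4, 5, 6], [3, 7]].
After inserting 1: P = [[1, 4, 5, 6], [2, 7], [3]].
After inserting 8: P = [[1, 4, 5, 6, 8], [2, 7], [3]].

The final insertion tableau P = [[1, 4, 5, 6, 8], [2, 7], [3]] has shape [5, 2, 1].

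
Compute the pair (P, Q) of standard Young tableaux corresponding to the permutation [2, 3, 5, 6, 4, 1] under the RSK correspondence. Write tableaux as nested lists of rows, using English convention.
P = [[1, 3, 4, 6], [2], [5]], Q = [[1, 2, 3, 4], [5], [6]]

Insert each entry of the permutation into P by Schensted row insertion, recording in Q the position of each new cell.

Insert 2: appended to row 1. P = [[2]].
Insert 3: appended to row 1. P = [[2, 3]].
Insert 5: appended to row 1. P = [[2, 3, 5]].
Insert 6: appended to row 1. P = [[2, 3, 5, 6]].
Insert 4: 4 bumps 5 from row 1; 5 starts row 2. P = [[2, 3, 4, 6], [5]].
Insert 1: 1 bumps 2 from row 1; 2 bumps 5 from row 2; 5 starts row 3. P = [[1, 3, 4, 6], [2], [5]].

So P = [[1, 3, 4, 6], [2], [5]], Q = [[1, 2, 3, 4], [5], [6]].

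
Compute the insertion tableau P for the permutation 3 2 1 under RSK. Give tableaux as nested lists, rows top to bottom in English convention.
P = [[1], [2], [3]]

Insert 3: appended to row 1. P = [[3]].
Insert 2: 2 bumps 3 from row 1; 3 starts row 2. P = [[2], [3]].
Insert 1: 1 bumps 2 from row 1; 2 bumps 3 from row 2; 3 starts row 3. P = [[1], [2], [3]].

So P = [[1], [2], [3]].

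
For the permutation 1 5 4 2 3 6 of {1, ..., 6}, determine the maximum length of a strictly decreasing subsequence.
3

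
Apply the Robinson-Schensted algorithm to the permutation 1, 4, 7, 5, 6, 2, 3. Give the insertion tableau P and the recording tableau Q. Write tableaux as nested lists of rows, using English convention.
Insert each entry of the permutation into P by Schensted row insertion, recording in Q the position of each new cell.

Insert 1: appended to row 1. P = [[1]].
Insert 4: appended to row 1. P = [[1, 4]].
Insert 7: appended to row 1. P = [[1, 4, 7]].
Insert 5: 5 bumps 7 from row 1; 7 starts row 2. P = [[1, 4, 5], [7]].
Insert 6: appended to row 1. P = [[1, 4, 5, 6], [7]].
Insert 2: 2 bumps 4 from row 1; 4 bumps 7 from row 2; 7 starts row 3. P = [[1, 2, 5, 6], [4], [7]].
Insert 3: 3 bumps 5 from row 1; 5 appends to row 2. P = [[1, 2, 3, 6], [4, 5], [7]].

So P = [[1, 2, 3, 6], [4, 5], [7]], Q = [[1, 2, 3, 5], [4, 7], [6]].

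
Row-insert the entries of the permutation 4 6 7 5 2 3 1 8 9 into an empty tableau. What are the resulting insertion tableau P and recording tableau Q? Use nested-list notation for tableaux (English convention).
P = [[1, 3, 7, 8, 9], [2, 5], [4], [6]], Q = [[1, 2, 3, 8, 9], [4, 6], [5], [7]]

Insert each entry of the permutation into P by Schensted row insertion, recording in Q the position of each new cell.

After inserting 4: P = [[4]].
After inserting 6: P = [[4, 6]].
After inserting 7: P = [[4, 6, 7]].
After inserting 5: P = [[4, 5, 7], [6]].
After inserting 2: P = [[2, 5, 7], [4], [6]].
After inserting 3: P = [[2, 3, 7], [4, 5], [6]].
After inserting 1: P = [[1, 3, 7], [2, 5], [4], [6]].
After inserting 8: P = [[1, 3, 7, 8], [2, 5], [4], [6]].
After inserting 9: P = [[1, 3, 7, 8, 9], [2, 5], [4], [6]].

So P = [[1, 3, 7, 8, 9], [2, 5], [4], [6]], Q = [[1, 2, 3, 8, 9], [4, 6], [5], [7]].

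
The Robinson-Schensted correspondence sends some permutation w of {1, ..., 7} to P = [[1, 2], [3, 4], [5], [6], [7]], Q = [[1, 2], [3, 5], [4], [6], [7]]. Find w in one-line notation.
3 7 6 1 5 4 2

Reverse RSK: for i = n, n-1, ..., 1, locate i in Q, remove the corresponding corner cell from P, and reverse-bump its entry up through P; the value ejected from row 1 is w(i).

So w = 3 7 6 1 5 4 2.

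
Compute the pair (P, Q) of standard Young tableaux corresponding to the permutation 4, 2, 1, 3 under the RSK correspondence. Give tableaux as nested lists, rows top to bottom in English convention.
P = [[1, 3], [2], [4]], Q = [[1, 4], [2], [3]]

Insert each entry of the permutation into P by Schensted row insertion, recording in Q the position of each new cell.

After inserting 4: P = [[4]].
After inserting 2: P = [[2], [4]].
After inserting 1: P = [[1], [2], [4]].
After inserting 3: P = [[1, 3], [2], [4]].

So P = [[1, 3], [2], [4]], Q = [[1, 4], [2], [3]].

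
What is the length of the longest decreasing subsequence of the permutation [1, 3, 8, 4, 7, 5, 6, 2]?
4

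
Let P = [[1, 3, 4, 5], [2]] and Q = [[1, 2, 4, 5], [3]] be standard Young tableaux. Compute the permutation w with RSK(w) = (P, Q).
2 3 1 4 5

Reverse the RSK construction: for i from n down to 1, find the cell of Q containing i, remove the entry at that cell from P, and reverse-bump it up through P; the value ejected from row 1 is w(i).

Step i=5: Q has 5 at row 1, column 4; remove that cell from P, ejecting 5. So w(5) = 5. P is now [[1, 3, 4], [2]].
Step i=4: Q has 4 at row 1, column 3; remove that cell from P, ejecting 4. So w(4) = 4. P is now [[1, 3], [2]].
Step i=3: Q has 3 at row 2, column 1; remove 2 from row 2 of P and reverse-bump: 2 enters row 1 and ejects 1. So w(3) = 1. P is now [[2, 3]].
Step i=2: Q has 2 at row 1, column 2; remove that cell from P, ejecting 3. So w(2) = 3. P is now [[2]].
Step i=1: Q has 1 at row 1, column 1; remove that cell from P, ejecting 2. So w(1) = 2. P is now [].

So w = 2 3 1 4 5.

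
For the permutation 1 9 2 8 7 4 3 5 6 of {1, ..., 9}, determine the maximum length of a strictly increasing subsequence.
5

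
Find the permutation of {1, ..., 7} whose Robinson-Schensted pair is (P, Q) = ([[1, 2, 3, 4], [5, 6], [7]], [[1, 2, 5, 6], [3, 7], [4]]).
Reverse RSK: for i = n, n-1, ..., 1, locate i in Q, remove the corresponding corner cell from P, and reverse-bump its entry up through P; the value ejected from row 1 is w(i).

So w = 1 7 5 2 3 6 4.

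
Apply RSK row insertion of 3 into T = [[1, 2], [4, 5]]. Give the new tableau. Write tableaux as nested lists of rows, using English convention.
3 is larger than every entry of row 1, so it is appended to row 1. The new tableau is [[1, 2, 3], [4, 5]].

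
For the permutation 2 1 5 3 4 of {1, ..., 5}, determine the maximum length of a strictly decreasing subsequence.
2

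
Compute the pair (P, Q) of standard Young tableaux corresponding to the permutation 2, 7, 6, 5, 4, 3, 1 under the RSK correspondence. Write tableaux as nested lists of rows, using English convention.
Insert each entry of the permutation into P by Schensted row insertion, recording in Q the position of each new cell.

Insert 2: appended to row 1. P = [[2]], Q = [[1]].
Insert 7: appended to row 1. P = [[2, 7]], Q = [[1, 2]].
Insert 6: 6 bumps 7 from row 1; 7 starts row 2. P = [[2, 6], [7]], Q = [[1, 2], [3]].
Insert 5: 5 bumps 6 from row 1; 6 bumps 7 from row 2; 7 starts row 3. P = [[2, 5], [6], [7]], Q = [[1, 2], [3], [4]].
Insert 4: 4 bumps 5 from row 1; 5 bumps 6 from row 2; 6 bumps 7 from row 3; 7 starts row 4. P = [[2, 4], [5], [6], [7]], Q = [[1, 2], [3], [4], [5]].
Insert 3: 3 bumps 4 from row 1; 4 bumps 5 from row 2; 5 bumps 6 from row 3; 6 bumps 7 from row 4; 7 starts row 5. P = [[2, 3], [4], [5], [6], [7]], Q = [[1, 2], [3], [4], [5], [6]].
Insert 1: 1 bumps 2 from row 1; 2 bumps 4 from row 2; 4 bumps 5 from row 3; 5 bumps 6 from row 4; 6 bumps 7 from row 5; 7 starts row 6. P = [[1, 3], [2], [4], [5], [6], [7]], Q = [[1, 2], [3], [4], [5], [6], [7]].

So P = [[1, 3], [2], [4], [5], [6], [7]], Q = [[1, 2], [3], [4], [5], [6], [7]].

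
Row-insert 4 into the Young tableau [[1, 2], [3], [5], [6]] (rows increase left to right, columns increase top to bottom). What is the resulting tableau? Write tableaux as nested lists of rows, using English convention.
4 is larger than every entry of row 1, so it is appended to row 1. The new tableau is [[1, 2, 4], [3], [5], [6]].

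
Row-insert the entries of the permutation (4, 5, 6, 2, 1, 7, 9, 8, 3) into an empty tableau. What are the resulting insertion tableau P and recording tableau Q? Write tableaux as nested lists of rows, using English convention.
P = [[1, 3, 6, 7, 8], [2, 5], [4, 9]], Q = [[1, 2, 3, 6, 7], [4, 8], [5, 9]]

Insert each entry of the permutation into P by Schensted row insertion, recording in Q the position of each new cell.

Insert 4: appended to row 1. P = [[4]].
Insert 5: appended to row 1. P = [[4, 5]].
Insert 6: appended to row 1. P = [[4, 5, 6]].
Insert 2: 2 bumps 4 from row 1; 4 starts row 2. P = [[2, 5, 6], [4]].
Insert 1: 1 bumps 2 from row 1; 2 bumps 4 from row 2; 4 starts row 3. P = [[1, 5, 6], [2], [4]].
Insert 7: appended to row 1. P = [[1, 5, 6, 7], [2], [4]].
Insert 9: appended to row 1. P = [[1, 5, 6, 7, 9], [2], [4]].
Insert 8: 8 bumps 9 from row 1; 9 appends to row 2. P = [[1, 5, 6, 7, 8], [2, 9], [4]].
Insert 3: 3 bumps 5 from row 1; 5 bumps 9 from row 2; 9 appends to row 3. P = [[1, 3, 6, 7, 8], [2, 5], [4, 9]].

So P = [[1, 3, 6, 7, 8], [2, 5], [4, 9]], Q = [[1, 2, 3, 6, 7], [4, 8], [5, 9]].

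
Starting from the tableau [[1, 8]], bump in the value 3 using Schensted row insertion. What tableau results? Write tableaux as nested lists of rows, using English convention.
[[1, 3], [8]]

In row 1, 3 replaces 8 (the leftmost entry greater than 3); 8 is bumped to row 2. 8 starts a new row 2. The new tableau is [[1, 3], [8]].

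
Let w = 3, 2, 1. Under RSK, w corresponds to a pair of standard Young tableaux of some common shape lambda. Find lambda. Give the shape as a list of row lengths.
[1, 1, 1]

Row-insert each entry into an empty tableau.

After inserting 3: P = [[3]].
After inserting 2: P = [[2], [3]].
After inserting 1: P = [[1], [2], [3]].

The final insertion tableau P = [[1], [2], [3]] has shape [1, 1, 1].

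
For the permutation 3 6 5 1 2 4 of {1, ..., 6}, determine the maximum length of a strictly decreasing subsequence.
3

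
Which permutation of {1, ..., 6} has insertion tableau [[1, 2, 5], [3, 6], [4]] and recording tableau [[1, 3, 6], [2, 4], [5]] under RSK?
Reverse the RSK construction: for i from n down to 1, find the cell of Q containing i, remove the entry at that cell from P, and reverse-bump it up through P; the value ejected from row 1 is w(i).

Step i=6: Q has 6 at row 1, column 3; remove that cell from P, ejecting 5. So w(6) = 5. P is now [[1, 2], [3, 6], [4]].
Step i=5: Q has 5 at row 3, column 1; remove 4 from row 3 of P and reverse-bump: 4 enters row 2 and ejects 3; 3 enters row 1 and ejects 2. So w(5) = 2. P is now [[1, 3], [4, 6]].
Step i=4: Q has 4 at row 2, column 2; remove 6 from row 2 of P and reverse-bump: 6 enters row 1 and ejects 3. So w(4) = 3. P is now [[1, 6], [4]].
Step i=3: Q has 3 at row 1, column 2; remove that cell from P, ejecting 6. So w(3) = 6. P is now [[1], [4]].
Step i=2: Q has 2 at row 2, column 1; remove 4 from row 2 of P and reverse-bump: 4 enters row 1 and ejects 1. So w(2) = 1. P is now [[4]].
Step i=1: Q has 1 at row 1, column 1; remove that cell from P, ejecting 4. So w(1) = 4. P is now [].

So w = 4 1 6 3 2 5.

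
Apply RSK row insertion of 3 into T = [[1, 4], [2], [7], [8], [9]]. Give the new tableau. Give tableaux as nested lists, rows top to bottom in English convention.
[[1, 3], [2, 4], [7], [8], [9]]

In row 1, 3 replaces 4 (the leftmost entry greater than 3); 4 is bumped to row 2. 4 is appended to row 2. The new tableau is [[1, 3], [2, 4], [7], [8], [9]].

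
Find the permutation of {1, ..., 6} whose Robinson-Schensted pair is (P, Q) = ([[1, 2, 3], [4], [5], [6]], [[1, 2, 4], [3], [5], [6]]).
1 6 2 5 4 3

Reverse the RSK construction: for i from n down to 1, find the cell of Q containing i, remove the entry at that cell from P, and reverse-bump it up through P; the value ejected from row 1 is w(i).

Step i=6: Q has 6 at row 4, column 1; remove 6 from row 4 of P and reverse-bump: 6 enters row 3 and ejects 5; 5 enters row 2 and ejects 4; 4 enters row 1 and ejects 3. So w(6) = 3. P is now [[1, 2, 4], [5], [6]].
Step i=5: Q has 5 at row 3, column 1; remove 6 from row 3 of P and reverse-bump: 6 enters row 2 and ejects 5; 5 enters row 1 and ejects 4. So w(5) = 4. P is now [[1, 2, 5], [6]].
Step i=4: Q has 4 at row 1, column 3; remove that cell from P, ejecting 5. So w(4) = 5. P is now [[1, 2], [6]].
Step i=3: Q has 3 at row 2, column 1; remove 6 from row 2 of P and reverse-bump: 6 enters row 1 and ejects 2. So w(3) = 2. P is now [[1, 6]].
Step i=2: Q has 2 at row 1, column 2; remove that cell from P, ejecting 6. So w(2) = 6. P is now [[1]].
Step i=1: Q has 1 at row 1, column 1; remove that cell from P, ejecting 1. So w(1) = 1. P is now [].

So w = 1 6 2 5 4 3.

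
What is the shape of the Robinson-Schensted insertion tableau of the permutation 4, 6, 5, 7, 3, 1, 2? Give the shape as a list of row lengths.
Row-insert each entry into an empty tableau.

After inserting 4: P = [[4]].
After inserting 6: P = [[4, 6]].
After inserting 5: P = [[4, 5], [6]].
After inserting 7: P = [[4, 5, 7], [6]].
After inserting 3: P = [[3, 5, 7], [4], [6]].
After inserting 1: P = [[1, 5, 7], [3], [4], [6]].
After inserting 2: P = [[1, 2, 7], [3, 5], [4], [6]].

The final insertion tableau P = [[1, 2, 7], [3, 5], [4], [6]] has shape [3, 2, 1, 1].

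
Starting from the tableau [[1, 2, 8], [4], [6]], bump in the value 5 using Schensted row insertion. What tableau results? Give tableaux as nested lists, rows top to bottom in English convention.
[[1, 2, 5], [4, 8], [6]]

In row 1, 5 replaces 8 (the leftmost entry greater than 5); 8 is bumped to row 2. 8 is appended to row 2. The new tableau is [[1, 2, 5], [4, 8], [6]].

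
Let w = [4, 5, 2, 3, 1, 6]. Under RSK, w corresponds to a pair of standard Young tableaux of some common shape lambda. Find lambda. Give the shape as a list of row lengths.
Row-insert each entry into an empty tableau.

After inserting 4: P = [[4]].
After inserting 5: P = [[4, 5]].
After inserting 2: P = [[2, 5], [4]].
After inserting 3: P = [[2, 3], [4, 5]].
After inserting 1: P = [[1, 3], [2, 5], [4]].
After inserting 6: P = [[1, 3, 6], [2, 5], [4]].

The final insertion tableau P = [[1, 3, 6], [2, 5], [4]] has shape [3, 2, 1].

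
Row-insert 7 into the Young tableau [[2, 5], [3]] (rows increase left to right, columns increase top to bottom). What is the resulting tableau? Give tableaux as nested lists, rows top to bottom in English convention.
7 is larger than every entry of row 1, so it is appended to row 1. The new tableau is [[2, 5, 7], [3]].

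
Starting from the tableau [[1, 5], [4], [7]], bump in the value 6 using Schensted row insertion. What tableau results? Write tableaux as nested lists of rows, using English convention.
6 is larger than every entry of row 1, so it is appended to row 1. The new tableau is [[1, 5, 6], [4], [7]].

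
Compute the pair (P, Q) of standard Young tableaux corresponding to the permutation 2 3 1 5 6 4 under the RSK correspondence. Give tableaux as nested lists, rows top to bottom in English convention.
P = [[1, 3, 4, 6], [2, 5]], Q = [[1, 2, 4, 5], [3, 6]]

Insert each entry of the permutation into P by Schensted row insertion, recording in Q the position of each new cell.

Insert 2: appended to row 1. P = [[2]].
Insert 3: appended to row 1. P = [[2, 3]].
Insert 1: 1 bumps 2 from row 1; 2 starts row 2. P = [[1, 3], [2]].
Insert 5: appended to row 1. P = [[1, 3, 5], [2]].
Insert 6: appended to row 1. P = [[1, 3, 5, 6], [2]].
Insert 4: 4 bumps 5 from row 1; 5 appends to row 2. P = [[1, 3, 4, 6], [2, 5]].

So P = [[1, 3, 4, 6], [2, 5]], Q = [[1, 2, 4, 5], [3, 6]].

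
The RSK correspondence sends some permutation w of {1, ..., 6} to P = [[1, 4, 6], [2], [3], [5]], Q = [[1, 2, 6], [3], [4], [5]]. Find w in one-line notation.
Reverse the RSK construction: for i from n down to 1, find the cell of Q containing i, remove the entry at that cell from P, and reverse-bump it up through P; the value ejected from row 1 is w(i).

Step i=6: Q has 6 at row 1, column 3; remove that cell from P, ejecting 6. So w(6) = 6. P is now [[1, 4], [2], [3], [5]].
Step i=5: Q has 5 at row 4, column 1; remove 5 from row 4 of P and reverse-bump: 5 enters row 3 and ejects 3; 3 enters row 2 and ejects 2; 2 enters row 1 and ejects 1. So w(5) = 1. P is now [[2, 4], [3], [5]].
Step i=4: Q has 4 at row 3, column 1; remove 5 from row 3 of P and reverse-bump: 5 enters row 2 and ejects 3; 3 enters row 1 and ejects 2. So w(4) = 2. P is now [[3, 4], [5]].
Step i=3: Q has 3 at row 2, column 1; remove 5 from row 2 of P and reverse-bump: 5 enters row 1 and ejects 4. So w(3) = 4. P is now [[3, 5]].
Step i=2: Q has 2 at row 1, column 2; remove that cell from P, ejecting 5. So w(2) = 5. P is now [[3]].
Step i=1: Q has 1 at row 1, column 1; remove that cell from P, ejecting 3. So w(1) = 3. P is now [].

So w = 3 5 4 2 1 6.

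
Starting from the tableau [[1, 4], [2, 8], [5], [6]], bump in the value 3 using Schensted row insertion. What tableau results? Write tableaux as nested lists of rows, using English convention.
In row 1, 3 replaces 4 (the leftmost entry greater than 3); 4 is bumped to row 2. In row 2, 4 replaces 8 (the leftmost entry greater than 4); 8 is bumped to row 3. 8 is appended to row 3. The new tableau is [[1, 3], [2, 4], [5, 8], [6]].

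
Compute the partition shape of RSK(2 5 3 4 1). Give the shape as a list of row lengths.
[3, 1, 1]

Row-insert each entry into an empty tableau.

After inserting 2: P = [[2]].
After inserting 5: P = [[2, 5]].
After inserting 3: P = [[2, 3], [5]].
After inserting 4: P = [[2, 3, 4], [5]].
After inserting 1: P = [[1, 3, 4], [2], [5]].

The final insertion tableau P = [[1, 3, 4], [2], [5]] has shape [3, 1, 1].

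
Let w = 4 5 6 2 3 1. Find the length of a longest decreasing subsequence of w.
3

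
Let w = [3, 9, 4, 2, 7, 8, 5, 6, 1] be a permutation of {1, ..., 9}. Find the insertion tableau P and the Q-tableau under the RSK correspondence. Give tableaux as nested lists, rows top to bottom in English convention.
P = [[1, 4, 5, 6], [2, 7, 8], [3], [9]], Q = [[1, 2, 5, 6], [3, 7, 8], [4], [9]]

Insert each entry of the permutation into P by Schensted row insertion, recording in Q the position of each new cell.

After inserting 3: P = [[3]].
After inserting 9: P = [[3, 9]].
After inserting 4: P = [[3, 4], [9]].
After inserting 2: P = [[2, 4], [3], [9]].
After inserting 7: P = [[2, 4, 7], [3], [9]].
After inserting 8: P = [[2, 4, 7, 8], [3], [9]].
After inserting 5: P = [[2, 4, 5, 8], [3, 7], [9]].
After inserting 6: P = [[2, 4, 5, 6], [3, 7, 8], [9]].
After inserting 1: P = [[1, 4, 5, 6], [2, 7, 8], [3], [9]].

So P = [[1, 4, 5, 6], [2, 7, 8], [3], [9]], Q = [[1, 2, 5, 6], [3, 7, 8], [4], [9]].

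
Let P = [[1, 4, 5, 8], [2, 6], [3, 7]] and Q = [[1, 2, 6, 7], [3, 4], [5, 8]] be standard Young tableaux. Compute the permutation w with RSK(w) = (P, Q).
Reverse the RSK construction: for i from n down to 1, find the cell of Q containing i, remove the entry at that cell from P, and reverse-bump it up through P; the value ejected from row 1 is w(i).

Step i=8: Q has 8 at row 3, column 2; remove 7 from row 3 of P and reverse-bump: 7 enters row 2 and ejects 6; 6 enters row 1 and ejects 5. So w(8) = 5. P is now [[1, 4, 6, 8], [2, 7], [3]].
Step i=7: Q has 7 at row 1, column 4; remove that cell from P, ejecting 8. So w(7) = 8. P is now [[1, 4, 6], [2, 7], [3]].
Step i=6: Q has 6 at row 1, column 3; remove that cell from P, ejecting 6. So w(6) = 6. P is now [[1, 4], [2, 7], [3]].
Step i=5: Q has 5 at row 3, column 1; remove 3 from row 3 of P and reverse-bump: 3 enters row 2 and ejects 2; 2 enters row 1 and ejects 1. So w(5) = 1. P is now [[2, 4], [3, 7]].
Step i=4: Q has 4 at row 2, column 2; remove 7 from row 2 of P and reverse-bump: 7 enters row 1 and ejects 4. So w(4) = 4. P is now [[2, 7], [3]].
Step i=3: Q has 3 at row 2, column 1; remove 3 from row 2 of P and reverse-bump: 3 enters row 1 and ejects 2. So w(3) = 2. P is now [[3, 7]].
Step i=2: Q has 2 at row 1, column 2; remove that cell from P, ejecting 7. So w(2) = 7. P is now [[3]].
Step i=1: Q has 1 at row 1, column 1; remove that cell from P, ejecting 3. So w(1) = 3. P is now [].

So w = 3 7 2 4 1 6 8 5.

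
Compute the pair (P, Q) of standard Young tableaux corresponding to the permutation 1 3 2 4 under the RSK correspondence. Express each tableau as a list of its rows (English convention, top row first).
P = [[1, 2, 4], [3]], Q = [[1, 2, 4], [3]]

Insert each entry of the permutation into P by Schensted row insertion, recording in Q the position of each new cell.

After inserting 1: P = [[1]].
After inserting 3: P = [[1, 3]].
After inserting 2: P = [[1, 2], [3]].
After inserting 4: P = [[1, 2, 4], [3]].

So P = [[1, 2, 4], [3]], Q = [[1, 2, 4], [3]].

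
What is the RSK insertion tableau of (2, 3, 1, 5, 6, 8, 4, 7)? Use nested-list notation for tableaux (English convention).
P = [[1, 3, 4, 6, 7], [2, 5, 8]]

Insert 2: appended to row 1. P = [[2]].
Insert 3: appended to row 1. P = [[2, 3]].
Insert 1: 1 bumps 2 from row 1; 2 starts row 2. P = [[1, 3], [2]].
Insert 5: appended to row 1. P = [[1, 3, 5], [2]].
Insert 6: appended to row 1. P = [[1, 3, 5, 6], [2]].
Insert 8: appended to row 1. P = [[1, 3, 5, 6, 8], [2]].
Insert 4: 4 bumps 5 from row 1; 5 appends to row 2. P = [[1, 3, 4, 6, 8], [2, 5]].
Insert 7: 7 bumps 8 from row 1; 8 appends to row 2. P = [[1, 3, 4, 6, 7], [2, 5, 8]].

So P = [[1, 3, 4, 6, 7], [2, 5, 8]].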